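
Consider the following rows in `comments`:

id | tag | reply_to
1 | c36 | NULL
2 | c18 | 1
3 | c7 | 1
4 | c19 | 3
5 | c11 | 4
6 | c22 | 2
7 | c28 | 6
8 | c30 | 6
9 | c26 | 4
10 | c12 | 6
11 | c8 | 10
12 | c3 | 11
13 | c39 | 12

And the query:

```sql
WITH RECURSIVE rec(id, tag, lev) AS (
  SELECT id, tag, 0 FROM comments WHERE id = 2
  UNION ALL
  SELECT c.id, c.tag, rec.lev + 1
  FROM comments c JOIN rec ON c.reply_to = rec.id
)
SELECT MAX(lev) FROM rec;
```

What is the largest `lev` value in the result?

5

Base: id=2 (c18) at lev 0.
Iteration 1: rows with reply_to in {2} -> c22 (id 6, lev 1).
Iteration 2: rows with reply_to in {6} -> c28 (id 7, lev 2), c30 (id 8, lev 2), c12 (id 10, lev 2).
Iteration 3: rows with reply_to in {7,8,10} -> c8 (id 11, lev 3).
Iteration 4: rows with reply_to in {11} -> c3 (id 12, lev 4).
Iteration 5: rows with reply_to in {12} -> c39 (id 13, lev 5).
Iteration 6: no rows with reply_to in {13}; recursion stops.
lev values: 0, 1, 2, 2, 2, 3, 4, 5; the maximum is 5.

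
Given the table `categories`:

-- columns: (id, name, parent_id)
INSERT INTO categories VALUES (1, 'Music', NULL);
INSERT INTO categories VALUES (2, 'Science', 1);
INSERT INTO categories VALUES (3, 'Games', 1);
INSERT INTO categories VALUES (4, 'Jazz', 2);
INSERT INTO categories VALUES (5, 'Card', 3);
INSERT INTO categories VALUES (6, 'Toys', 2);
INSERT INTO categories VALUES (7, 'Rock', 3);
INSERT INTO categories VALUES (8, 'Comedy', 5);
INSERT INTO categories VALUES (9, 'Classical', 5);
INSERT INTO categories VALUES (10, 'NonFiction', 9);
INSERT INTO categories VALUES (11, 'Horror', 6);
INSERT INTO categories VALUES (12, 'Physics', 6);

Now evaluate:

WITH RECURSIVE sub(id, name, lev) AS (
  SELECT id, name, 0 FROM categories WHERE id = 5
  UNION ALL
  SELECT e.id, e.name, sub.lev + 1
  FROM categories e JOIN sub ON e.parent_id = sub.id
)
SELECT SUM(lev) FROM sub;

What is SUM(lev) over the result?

4

Base: id=5 (Card) at lev 0.
Iteration 1: rows with parent_id in {5} -> Comedy (id 8, lev 1), Classical (id 9, lev 1).
Iteration 2: rows with parent_id in {8,9} -> NonFiction (id 10, lev 2).
Iteration 3: no rows with parent_id in {10}; recursion stops.
SUM(lev) = 0 + 1 + 1 + 2 = 4.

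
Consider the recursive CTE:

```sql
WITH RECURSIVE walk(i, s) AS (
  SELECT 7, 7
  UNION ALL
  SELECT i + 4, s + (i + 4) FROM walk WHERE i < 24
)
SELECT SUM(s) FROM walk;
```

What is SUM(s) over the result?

287

Base: i=7, s=7.
Iteration 1: 7 < 24 holds -> i = 7 + 4 = 11, s = 7 + 11 = 18.
Iteration 2: 11 < 24 holds -> i = 11 + 4 = 15, s = 18 + 15 = 33.
Iteration 3: 15 < 24 holds -> i = 15 + 4 = 19, s = 33 + 19 = 52.
Iteration 4: 19 < 24 holds -> i = 19 + 4 = 23, s = 52 + 23 = 75.
Iteration 5: 23 < 24 holds -> i = 23 + 4 = 27, s = 75 + 27 = 102.
Iteration 6: 27 < 24 fails; recursion stops.
SUM(s) = 7 + 18 + 33 + 52 + 75 + 102 = 287.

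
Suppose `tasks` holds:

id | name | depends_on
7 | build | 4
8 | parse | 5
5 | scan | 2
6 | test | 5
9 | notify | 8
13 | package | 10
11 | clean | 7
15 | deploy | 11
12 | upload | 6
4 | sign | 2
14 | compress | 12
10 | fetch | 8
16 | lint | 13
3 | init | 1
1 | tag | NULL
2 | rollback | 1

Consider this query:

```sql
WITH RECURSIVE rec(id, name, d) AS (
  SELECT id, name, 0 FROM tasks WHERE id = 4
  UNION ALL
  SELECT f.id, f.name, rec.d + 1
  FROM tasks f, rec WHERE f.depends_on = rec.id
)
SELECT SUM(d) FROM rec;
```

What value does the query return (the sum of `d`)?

6

Base: id=4 (sign) at d 0.
Iteration 1: rows with depends_on in {4} -> build (id 7, d 1).
Iteration 2: rows with depends_on in {7} -> clean (id 11, d 2).
Iteration 3: rows with depends_on in {11} -> deploy (id 15, d 3).
Iteration 4: no rows with depends_on in {15}; recursion stops.
SUM(d) = 0 + 1 + 2 + 3 = 6.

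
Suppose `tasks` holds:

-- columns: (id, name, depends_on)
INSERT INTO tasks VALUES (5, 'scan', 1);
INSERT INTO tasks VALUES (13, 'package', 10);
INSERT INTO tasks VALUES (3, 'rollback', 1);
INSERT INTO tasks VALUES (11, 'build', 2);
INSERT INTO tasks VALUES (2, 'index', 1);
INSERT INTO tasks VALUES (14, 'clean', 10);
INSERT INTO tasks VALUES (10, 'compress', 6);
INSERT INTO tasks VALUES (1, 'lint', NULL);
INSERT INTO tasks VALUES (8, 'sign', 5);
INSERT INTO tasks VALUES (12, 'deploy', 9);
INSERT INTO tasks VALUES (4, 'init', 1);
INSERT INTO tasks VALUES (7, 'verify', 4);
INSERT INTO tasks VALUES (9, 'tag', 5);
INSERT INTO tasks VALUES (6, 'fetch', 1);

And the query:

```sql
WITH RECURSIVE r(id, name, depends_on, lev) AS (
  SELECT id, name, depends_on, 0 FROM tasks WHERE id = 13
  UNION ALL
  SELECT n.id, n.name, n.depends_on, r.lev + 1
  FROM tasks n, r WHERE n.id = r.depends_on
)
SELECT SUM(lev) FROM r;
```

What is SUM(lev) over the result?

Base: id=13 (package), depends_on=10, lev 0.
Iteration 1: join on id=10 -> compress (id 10, depends_on=6, lev 1).
Iteration 2: join on id=6 -> fetch (id 6, depends_on=1, lev 2).
Iteration 3: join on id=1 -> lint (id 1, depends_on=NULL, lev 3).
Iteration 4: depends_on is NULL; no match; recursion stops.
SUM(lev) = 0 + 1 + 2 + 3 = 6.

6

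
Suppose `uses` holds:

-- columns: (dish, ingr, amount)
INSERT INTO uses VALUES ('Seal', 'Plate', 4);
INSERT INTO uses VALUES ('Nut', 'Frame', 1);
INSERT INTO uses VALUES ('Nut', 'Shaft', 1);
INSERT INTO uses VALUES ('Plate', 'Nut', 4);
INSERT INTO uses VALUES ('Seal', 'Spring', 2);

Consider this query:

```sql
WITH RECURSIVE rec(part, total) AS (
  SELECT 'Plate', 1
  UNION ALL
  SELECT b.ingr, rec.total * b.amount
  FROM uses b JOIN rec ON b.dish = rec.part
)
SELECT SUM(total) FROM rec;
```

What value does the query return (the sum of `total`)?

13

Base: (Plate, total=1).
Iteration 1: components of {Plate} -> Nut = 1*4 = 4.
Iteration 2: components of {Nut} -> Frame = 4*1 = 4, Shaft = 4*1 = 4.
Iteration 3: no further components; recursion stops.
SUM(total) = 1 + 4 + 4 + 4 = 13.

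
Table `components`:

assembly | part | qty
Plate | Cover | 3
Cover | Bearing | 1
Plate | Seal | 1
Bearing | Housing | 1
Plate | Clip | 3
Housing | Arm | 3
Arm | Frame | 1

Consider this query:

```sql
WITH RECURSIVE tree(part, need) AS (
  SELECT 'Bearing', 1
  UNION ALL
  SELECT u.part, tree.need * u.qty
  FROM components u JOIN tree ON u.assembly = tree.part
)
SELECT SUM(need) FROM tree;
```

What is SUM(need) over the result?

8

Base: (Bearing, need=1).
Iteration 1: components of {Bearing} -> Housing = 1*1 = 1.
Iteration 2: components of {Housing} -> Arm = 1*3 = 3.
Iteration 3: components of {Arm} -> Frame = 3*1 = 3.
Iteration 4: no further components; recursion stops.
SUM(need) = 1 + 1 + 3 + 3 = 8.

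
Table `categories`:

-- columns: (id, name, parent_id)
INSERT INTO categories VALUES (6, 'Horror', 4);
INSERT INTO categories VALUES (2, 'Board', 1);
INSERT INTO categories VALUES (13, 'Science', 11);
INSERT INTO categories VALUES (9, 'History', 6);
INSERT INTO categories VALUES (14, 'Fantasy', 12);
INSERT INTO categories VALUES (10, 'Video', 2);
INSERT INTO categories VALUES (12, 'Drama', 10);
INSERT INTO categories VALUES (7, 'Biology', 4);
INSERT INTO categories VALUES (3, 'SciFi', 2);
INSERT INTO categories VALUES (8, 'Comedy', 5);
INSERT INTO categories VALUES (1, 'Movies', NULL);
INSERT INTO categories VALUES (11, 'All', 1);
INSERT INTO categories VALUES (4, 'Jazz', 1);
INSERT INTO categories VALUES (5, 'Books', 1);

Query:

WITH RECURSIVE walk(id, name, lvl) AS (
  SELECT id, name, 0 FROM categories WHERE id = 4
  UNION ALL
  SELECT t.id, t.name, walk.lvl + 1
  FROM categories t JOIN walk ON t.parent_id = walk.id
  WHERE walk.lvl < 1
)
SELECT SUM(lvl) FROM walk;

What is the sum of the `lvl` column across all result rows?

2

Base: id=4 (Jazz) at lvl 0.
Iteration 1: rows with parent_id in {4} -> Horror (id 6, lvl 1), Biology (id 7, lvl 1).
Iteration 2: lvl < 1 fails for all current rows; recursion stops.
SUM(lvl) = 0 + 1 + 1 = 2.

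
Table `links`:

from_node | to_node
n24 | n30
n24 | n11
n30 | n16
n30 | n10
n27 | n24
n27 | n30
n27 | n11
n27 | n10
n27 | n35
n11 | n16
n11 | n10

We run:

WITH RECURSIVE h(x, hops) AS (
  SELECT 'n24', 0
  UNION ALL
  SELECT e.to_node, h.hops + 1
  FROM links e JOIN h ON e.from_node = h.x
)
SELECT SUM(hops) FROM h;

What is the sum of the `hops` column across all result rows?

Base: (n24, hops=0).
Iteration 1: edges from {n24} -> (n11, hops=1), (n30, hops=1).
Iteration 2: edges from {n11,n30} -> (n10, hops=2) x2, (n16, hops=2) x2. [UNION ALL keeps all 4 new rows, including repeats]
Iteration 3: no outgoing edges from {n10,n16}; recursion stops.
SUM(hops) = 0 + 1 + 1 + 2 + 2 + 2 + 2 = 10.

10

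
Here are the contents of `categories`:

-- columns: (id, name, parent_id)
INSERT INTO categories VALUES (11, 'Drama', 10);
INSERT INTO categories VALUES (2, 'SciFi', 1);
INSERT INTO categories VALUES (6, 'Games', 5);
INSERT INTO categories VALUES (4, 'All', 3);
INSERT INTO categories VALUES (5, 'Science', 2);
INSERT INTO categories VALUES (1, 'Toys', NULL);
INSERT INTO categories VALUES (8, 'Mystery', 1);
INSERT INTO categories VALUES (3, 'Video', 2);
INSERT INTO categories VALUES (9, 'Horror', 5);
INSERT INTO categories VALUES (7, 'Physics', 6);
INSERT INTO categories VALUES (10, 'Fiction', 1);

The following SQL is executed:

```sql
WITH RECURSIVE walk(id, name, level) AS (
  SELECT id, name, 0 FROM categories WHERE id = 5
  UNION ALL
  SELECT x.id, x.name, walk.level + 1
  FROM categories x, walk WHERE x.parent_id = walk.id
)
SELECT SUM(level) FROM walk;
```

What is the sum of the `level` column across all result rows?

4

Base: id=5 (Science) at level 0.
Iteration 1: rows with parent_id in {5} -> Games (id 6, level 1), Horror (id 9, level 1).
Iteration 2: rows with parent_id in {6,9} -> Physics (id 7, level 2).
Iteration 3: no rows with parent_id in {7}; recursion stops.
SUM(level) = 0 + 1 + 1 + 2 = 4.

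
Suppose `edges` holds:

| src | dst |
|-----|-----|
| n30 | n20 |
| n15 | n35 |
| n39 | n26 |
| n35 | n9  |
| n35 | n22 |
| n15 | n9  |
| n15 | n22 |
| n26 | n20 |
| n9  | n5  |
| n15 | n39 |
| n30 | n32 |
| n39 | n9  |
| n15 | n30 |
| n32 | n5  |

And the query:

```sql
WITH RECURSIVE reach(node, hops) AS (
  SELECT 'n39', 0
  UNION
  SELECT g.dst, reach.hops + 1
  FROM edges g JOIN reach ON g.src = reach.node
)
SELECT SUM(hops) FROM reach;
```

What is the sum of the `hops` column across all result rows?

Base: (n39, hops=0).
Iteration 1: edges from {n39} -> (n26, hops=1), (n9, hops=1).
Iteration 2: edges from {n26,n9} -> (n20, hops=2), (n5, hops=2).
Iteration 3: no outgoing edges from {n20,n5}; recursion stops.
SUM(hops) = 0 + 1 + 1 + 2 + 2 = 6.

6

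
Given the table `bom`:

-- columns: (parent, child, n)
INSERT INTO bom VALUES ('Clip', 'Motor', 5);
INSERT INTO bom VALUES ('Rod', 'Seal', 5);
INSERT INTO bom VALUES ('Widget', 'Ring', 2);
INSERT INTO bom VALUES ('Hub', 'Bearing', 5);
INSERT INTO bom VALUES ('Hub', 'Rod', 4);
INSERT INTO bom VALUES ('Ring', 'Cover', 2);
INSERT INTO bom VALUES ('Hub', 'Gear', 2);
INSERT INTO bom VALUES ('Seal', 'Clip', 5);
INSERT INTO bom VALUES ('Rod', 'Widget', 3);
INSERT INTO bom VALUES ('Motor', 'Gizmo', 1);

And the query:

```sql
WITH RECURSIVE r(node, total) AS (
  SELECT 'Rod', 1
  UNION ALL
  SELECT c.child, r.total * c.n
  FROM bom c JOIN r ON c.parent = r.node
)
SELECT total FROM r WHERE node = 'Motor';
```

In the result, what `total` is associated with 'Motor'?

Base: (Rod, total=1).
Iteration 1: components of {Rod} -> Seal = 1*5 = 5, Widget = 1*3 = 3.
Iteration 2: components of {Seal,Widget} -> Clip = 5*5 = 25, Ring = 3*2 = 6.
Iteration 3: components of {Clip,Ring} -> Cover = 6*2 = 12, Motor = 25*5 = 125.
Iteration 4: components of {Cover,Motor} -> Gizmo = 125*1 = 125.
Iteration 5: no further components; recursion stops.

125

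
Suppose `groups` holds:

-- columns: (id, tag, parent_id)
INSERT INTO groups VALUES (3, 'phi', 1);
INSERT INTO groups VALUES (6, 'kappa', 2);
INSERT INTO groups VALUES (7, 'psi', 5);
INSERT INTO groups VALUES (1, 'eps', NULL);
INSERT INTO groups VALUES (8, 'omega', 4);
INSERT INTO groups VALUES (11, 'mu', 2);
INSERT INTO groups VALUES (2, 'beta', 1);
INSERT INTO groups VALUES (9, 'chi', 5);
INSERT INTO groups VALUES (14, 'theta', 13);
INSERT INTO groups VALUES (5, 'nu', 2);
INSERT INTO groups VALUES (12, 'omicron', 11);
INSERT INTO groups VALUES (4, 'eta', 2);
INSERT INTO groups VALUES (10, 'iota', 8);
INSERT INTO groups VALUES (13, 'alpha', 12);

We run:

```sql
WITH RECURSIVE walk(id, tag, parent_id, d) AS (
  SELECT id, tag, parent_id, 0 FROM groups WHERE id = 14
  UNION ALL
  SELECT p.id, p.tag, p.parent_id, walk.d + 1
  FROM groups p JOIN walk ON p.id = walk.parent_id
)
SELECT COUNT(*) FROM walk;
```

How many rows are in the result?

6

Base: id=14 (theta), parent_id=13, d 0.
Iteration 1: join on id=13 -> alpha (id 13, parent_id=12, d 1).
Iteration 2: join on id=12 -> omicron (id 12, parent_id=11, d 2).
Iteration 3: join on id=11 -> mu (id 11, parent_id=2, d 3).
Iteration 4: join on id=2 -> beta (id 2, parent_id=1, d 4).
Iteration 5: join on id=1 -> eps (id 1, parent_id=NULL, d 5).
Iteration 6: parent_id is NULL; no match; recursion stops.
Total rows emitted: 6.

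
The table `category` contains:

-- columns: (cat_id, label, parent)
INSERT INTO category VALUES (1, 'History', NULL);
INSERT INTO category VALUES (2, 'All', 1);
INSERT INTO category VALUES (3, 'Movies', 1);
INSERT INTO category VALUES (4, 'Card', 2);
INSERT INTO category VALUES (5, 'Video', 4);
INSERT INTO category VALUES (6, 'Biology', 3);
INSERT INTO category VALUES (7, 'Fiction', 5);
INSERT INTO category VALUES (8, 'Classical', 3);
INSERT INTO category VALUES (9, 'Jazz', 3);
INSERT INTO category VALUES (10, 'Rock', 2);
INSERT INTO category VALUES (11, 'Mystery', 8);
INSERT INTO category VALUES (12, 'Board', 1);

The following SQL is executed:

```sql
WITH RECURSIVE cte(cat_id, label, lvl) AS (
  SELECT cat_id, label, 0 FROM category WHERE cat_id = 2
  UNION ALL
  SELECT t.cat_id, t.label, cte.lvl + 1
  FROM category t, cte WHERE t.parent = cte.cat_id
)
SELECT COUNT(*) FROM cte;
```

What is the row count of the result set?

5

Base: cat_id=2 (All) at lvl 0.
Iteration 1: rows with parent in {2} -> Card (id 4, lvl 1), Rock (id 10, lvl 1).
Iteration 2: rows with parent in {4,10} -> Video (id 5, lvl 2).
Iteration 3: rows with parent in {5} -> Fiction (id 7, lvl 3).
Iteration 4: no rows with parent in {7}; recursion stops.
Total rows emitted: 5.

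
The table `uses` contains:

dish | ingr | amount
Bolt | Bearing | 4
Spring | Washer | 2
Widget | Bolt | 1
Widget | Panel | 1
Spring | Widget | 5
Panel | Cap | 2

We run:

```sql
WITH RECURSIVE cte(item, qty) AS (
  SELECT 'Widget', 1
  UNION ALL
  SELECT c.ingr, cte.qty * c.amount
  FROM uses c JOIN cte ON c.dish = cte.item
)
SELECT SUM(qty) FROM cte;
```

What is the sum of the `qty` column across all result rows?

Base: (Widget, qty=1).
Iteration 1: components of {Widget} -> Bolt = 1*1 = 1, Panel = 1*1 = 1.
Iteration 2: components of {Bolt,Panel} -> Bearing = 1*4 = 4, Cap = 1*2 = 2.
Iteration 3: no further components; recursion stops.
SUM(qty) = 1 + 1 + 1 + 2 + 4 = 9.

9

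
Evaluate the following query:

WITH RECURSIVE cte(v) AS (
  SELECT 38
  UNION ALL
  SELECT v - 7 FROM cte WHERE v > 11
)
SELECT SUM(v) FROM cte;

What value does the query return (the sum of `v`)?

Base: v=38.
Iteration 1: 38 > 11 holds -> v = 38 - 7 = 31.
Iteration 2: 31 > 11 holds -> v = 31 - 7 = 24.
Iteration 3: 24 > 11 holds -> v = 24 - 7 = 17.
Iteration 4: 17 > 11 holds -> v = 17 - 7 = 10.
Iteration 5: 10 > 11 fails; recursion stops.
SUM(v) = 38 + 31 + 24 + 17 + 10 = 120.

120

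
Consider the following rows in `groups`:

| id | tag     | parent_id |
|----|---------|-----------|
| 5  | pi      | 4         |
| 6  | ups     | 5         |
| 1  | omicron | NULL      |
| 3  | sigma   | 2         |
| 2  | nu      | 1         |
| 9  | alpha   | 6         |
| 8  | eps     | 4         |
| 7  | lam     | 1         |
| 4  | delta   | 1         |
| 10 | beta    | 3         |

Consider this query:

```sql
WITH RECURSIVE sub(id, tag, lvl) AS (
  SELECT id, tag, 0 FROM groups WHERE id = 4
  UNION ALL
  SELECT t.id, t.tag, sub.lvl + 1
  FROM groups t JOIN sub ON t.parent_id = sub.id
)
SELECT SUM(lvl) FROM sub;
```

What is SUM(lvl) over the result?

Base: id=4 (delta) at lvl 0.
Iteration 1: rows with parent_id in {4} -> pi (id 5, lvl 1), eps (id 8, lvl 1).
Iteration 2: rows with parent_id in {5,8} -> ups (id 6, lvl 2).
Iteration 3: rows with parent_id in {6} -> alpha (id 9, lvl 3).
Iteration 4: no rows with parent_id in {9}; recursion stops.
SUM(lvl) = 0 + 1 + 1 + 2 + 3 = 7.

7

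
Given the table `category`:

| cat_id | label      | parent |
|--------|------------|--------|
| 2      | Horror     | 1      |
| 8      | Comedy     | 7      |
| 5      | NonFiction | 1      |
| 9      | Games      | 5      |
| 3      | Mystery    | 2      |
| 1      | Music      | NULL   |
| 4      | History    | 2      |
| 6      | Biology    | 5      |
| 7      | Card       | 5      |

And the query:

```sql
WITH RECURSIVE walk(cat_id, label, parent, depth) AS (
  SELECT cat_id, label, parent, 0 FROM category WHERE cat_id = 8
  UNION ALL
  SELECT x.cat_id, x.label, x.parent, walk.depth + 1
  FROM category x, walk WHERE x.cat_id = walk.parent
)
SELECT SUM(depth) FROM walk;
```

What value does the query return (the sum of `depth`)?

6

Base: cat_id=8 (Comedy), parent=7, depth 0.
Iteration 1: join on cat_id=7 -> Card (id 7, parent=5, depth 1).
Iteration 2: join on cat_id=5 -> NonFiction (id 5, parent=1, depth 2).
Iteration 3: join on cat_id=1 -> Music (id 1, parent=NULL, depth 3).
Iteration 4: parent is NULL; no match; recursion stops.
SUM(depth) = 0 + 1 + 2 + 3 = 6.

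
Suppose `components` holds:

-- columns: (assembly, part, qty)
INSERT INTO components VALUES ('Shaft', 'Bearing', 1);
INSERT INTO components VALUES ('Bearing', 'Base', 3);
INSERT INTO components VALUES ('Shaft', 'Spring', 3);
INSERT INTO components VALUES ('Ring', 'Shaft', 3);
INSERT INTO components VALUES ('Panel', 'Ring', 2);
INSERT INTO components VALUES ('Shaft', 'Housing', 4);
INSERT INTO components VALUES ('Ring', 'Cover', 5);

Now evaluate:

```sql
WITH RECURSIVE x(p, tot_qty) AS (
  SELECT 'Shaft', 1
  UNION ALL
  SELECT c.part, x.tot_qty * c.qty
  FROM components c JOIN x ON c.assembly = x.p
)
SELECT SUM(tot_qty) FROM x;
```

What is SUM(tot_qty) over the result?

12

Base: (Shaft, tot_qty=1).
Iteration 1: components of {Shaft} -> Bearing = 1*1 = 1, Housing = 1*4 = 4, Spring = 1*3 = 3.
Iteration 2: components of {Bearing,Housing,Spring} -> Base = 1*3 = 3.
Iteration 3: no further components; recursion stops.
SUM(tot_qty) = 1 + 3 + 4 + 1 + 3 = 12.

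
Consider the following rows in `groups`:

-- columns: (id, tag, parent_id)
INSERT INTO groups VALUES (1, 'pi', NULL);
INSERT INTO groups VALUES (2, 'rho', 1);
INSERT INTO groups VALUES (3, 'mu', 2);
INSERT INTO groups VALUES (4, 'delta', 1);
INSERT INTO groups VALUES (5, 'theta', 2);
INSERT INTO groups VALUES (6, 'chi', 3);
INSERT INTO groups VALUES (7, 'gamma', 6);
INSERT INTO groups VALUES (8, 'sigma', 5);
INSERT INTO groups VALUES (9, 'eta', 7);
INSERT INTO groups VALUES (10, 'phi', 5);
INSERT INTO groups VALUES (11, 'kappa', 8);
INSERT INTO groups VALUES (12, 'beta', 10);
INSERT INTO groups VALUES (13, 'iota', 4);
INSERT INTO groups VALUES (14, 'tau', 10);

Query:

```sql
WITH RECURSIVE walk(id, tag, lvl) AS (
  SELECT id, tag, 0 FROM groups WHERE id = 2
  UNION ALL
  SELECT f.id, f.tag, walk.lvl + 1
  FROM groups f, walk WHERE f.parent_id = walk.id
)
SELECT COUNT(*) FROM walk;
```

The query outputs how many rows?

11

Base: id=2 (rho) at lvl 0.
Iteration 1: rows with parent_id in {2} -> mu (id 3, lvl 1), theta (id 5, lvl 1).
Iteration 2: rows with parent_id in {3,5} -> chi (id 6, lvl 2), sigma (id 8, lvl 2), phi (id 10, lvl 2).
Iteration 3: rows with parent_id in {6,8,10} -> gamma (id 7, lvl 3), kappa (id 11, lvl 3), beta (id 12, lvl 3), tau (id 14, lvl 3).
Iteration 4: rows with parent_id in {7,11,12,14} -> eta (id 9, lvl 4).
Iteration 5: no rows with parent_id in {9}; recursion stops.
Total rows emitted: 11.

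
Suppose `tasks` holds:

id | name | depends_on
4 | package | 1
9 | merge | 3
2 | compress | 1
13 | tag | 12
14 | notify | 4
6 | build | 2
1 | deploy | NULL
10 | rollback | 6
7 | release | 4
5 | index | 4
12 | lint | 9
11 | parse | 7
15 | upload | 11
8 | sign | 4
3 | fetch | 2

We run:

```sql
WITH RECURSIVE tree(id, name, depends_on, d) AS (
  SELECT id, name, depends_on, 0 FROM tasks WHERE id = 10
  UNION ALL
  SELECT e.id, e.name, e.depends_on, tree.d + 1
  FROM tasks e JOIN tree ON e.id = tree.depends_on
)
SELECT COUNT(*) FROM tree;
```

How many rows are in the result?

Base: id=10 (rollback), depends_on=6, d 0.
Iteration 1: join on id=6 -> build (id 6, depends_on=2, d 1).
Iteration 2: join on id=2 -> compress (id 2, depends_on=1, d 2).
Iteration 3: join on id=1 -> deploy (id 1, depends_on=NULL, d 3).
Iteration 4: depends_on is NULL; no match; recursion stops.
Total rows emitted: 4.

4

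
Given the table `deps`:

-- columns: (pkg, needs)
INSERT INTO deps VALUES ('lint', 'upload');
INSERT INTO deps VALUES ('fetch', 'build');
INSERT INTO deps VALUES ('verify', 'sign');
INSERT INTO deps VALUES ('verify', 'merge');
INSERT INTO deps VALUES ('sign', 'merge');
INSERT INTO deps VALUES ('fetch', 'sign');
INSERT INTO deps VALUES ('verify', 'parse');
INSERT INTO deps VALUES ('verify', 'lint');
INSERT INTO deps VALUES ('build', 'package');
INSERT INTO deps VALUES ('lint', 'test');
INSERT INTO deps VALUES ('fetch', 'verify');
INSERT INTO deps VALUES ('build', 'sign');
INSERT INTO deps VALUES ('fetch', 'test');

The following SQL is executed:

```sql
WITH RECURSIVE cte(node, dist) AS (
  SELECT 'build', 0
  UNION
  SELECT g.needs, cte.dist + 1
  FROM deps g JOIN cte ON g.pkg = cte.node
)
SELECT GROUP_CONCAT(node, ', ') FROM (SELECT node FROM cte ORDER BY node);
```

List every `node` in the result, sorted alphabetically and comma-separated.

build, merge, package, sign

Base: (build, dist=0).
Iteration 1: edges from {build} -> (package, dist=1), (sign, dist=1).
Iteration 2: edges from {package,sign} -> (merge, dist=2).
Iteration 3: no outgoing edges from {merge}; recursion stops.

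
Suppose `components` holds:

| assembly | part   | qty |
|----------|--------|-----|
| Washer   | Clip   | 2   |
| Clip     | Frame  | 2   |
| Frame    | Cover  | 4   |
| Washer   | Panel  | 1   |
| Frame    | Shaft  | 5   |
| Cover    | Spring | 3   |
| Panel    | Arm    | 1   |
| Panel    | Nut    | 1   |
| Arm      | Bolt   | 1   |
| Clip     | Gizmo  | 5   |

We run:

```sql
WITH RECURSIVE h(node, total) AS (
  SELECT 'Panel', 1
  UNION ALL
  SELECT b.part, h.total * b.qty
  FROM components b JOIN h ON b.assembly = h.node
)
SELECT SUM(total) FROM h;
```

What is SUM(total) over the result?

Base: (Panel, total=1).
Iteration 1: components of {Panel} -> Arm = 1*1 = 1, Nut = 1*1 = 1.
Iteration 2: components of {Arm,Nut} -> Bolt = 1*1 = 1.
Iteration 3: no further components; recursion stops.
SUM(total) = 1 + 1 + 1 + 1 = 4.

4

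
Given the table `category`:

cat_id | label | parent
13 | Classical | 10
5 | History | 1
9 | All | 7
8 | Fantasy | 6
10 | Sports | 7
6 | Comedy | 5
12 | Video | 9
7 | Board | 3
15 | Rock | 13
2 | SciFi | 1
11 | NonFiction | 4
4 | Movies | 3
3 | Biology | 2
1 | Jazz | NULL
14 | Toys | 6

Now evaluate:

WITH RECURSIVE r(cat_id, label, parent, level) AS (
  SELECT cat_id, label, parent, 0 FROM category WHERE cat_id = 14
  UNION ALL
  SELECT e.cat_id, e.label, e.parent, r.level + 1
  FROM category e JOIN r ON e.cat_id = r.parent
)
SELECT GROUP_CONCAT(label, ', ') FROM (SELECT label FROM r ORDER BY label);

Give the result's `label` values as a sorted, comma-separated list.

Comedy, History, Jazz, Toys

Base: cat_id=14 (Toys), parent=6, level 0.
Iteration 1: join on cat_id=6 -> Comedy (id 6, parent=5, level 1).
Iteration 2: join on cat_id=5 -> History (id 5, parent=1, level 2).
Iteration 3: join on cat_id=1 -> Jazz (id 1, parent=NULL, level 3).
Iteration 4: parent is NULL; no match; recursion stops.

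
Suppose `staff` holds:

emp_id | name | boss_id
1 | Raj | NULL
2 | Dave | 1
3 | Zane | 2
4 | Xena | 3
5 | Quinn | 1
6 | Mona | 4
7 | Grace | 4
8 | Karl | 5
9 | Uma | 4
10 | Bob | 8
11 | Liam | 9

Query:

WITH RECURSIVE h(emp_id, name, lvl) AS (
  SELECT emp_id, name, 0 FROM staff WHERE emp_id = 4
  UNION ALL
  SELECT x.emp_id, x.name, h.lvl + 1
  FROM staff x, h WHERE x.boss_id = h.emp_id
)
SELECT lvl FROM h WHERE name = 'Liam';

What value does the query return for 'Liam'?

2

Base: emp_id=4 (Xena) at lvl 0.
Iteration 1: rows with boss_id in {4} -> Mona (id 6, lvl 1), Grace (id 7, lvl 1), Uma (id 9, lvl 1).
Iteration 2: rows with boss_id in {6,7,9} -> Liam (id 11, lvl 2).
Iteration 3: no rows with boss_id in {11}; recursion stops.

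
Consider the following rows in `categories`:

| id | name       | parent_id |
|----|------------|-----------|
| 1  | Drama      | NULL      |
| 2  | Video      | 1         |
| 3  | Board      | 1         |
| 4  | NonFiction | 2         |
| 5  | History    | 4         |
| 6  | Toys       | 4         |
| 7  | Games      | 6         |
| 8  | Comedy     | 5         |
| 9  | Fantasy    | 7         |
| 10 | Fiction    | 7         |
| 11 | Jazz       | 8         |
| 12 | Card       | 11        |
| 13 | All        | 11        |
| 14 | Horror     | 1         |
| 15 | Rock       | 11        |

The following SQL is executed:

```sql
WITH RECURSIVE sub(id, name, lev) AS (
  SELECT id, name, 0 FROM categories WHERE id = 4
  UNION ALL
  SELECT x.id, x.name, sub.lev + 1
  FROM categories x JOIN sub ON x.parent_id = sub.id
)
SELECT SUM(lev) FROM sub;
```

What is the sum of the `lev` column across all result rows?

27

Base: id=4 (NonFiction) at lev 0.
Iteration 1: rows with parent_id in {4} -> History (id 5, lev 1), Toys (id 6, lev 1).
Iteration 2: rows with parent_id in {5,6} -> Games (id 7, lev 2), Comedy (id 8, lev 2).
Iteration 3: rows with parent_id in {7,8} -> Fantasy (id 9, lev 3), Fiction (id 10, lev 3), Jazz (id 11, lev 3).
Iteration 4: rows with parent_id in {9,10,11} -> Card (id 12, lev 4), All (id 13, lev 4), Rock (id 15, lev 4).
Iteration 5: no rows with parent_id in {12,13,15}; recursion stops.
SUM(lev) = 0 + 1 + 1 + 2 + 2 + 3 + 3 + 3 + 4 + 4 + 4 = 27.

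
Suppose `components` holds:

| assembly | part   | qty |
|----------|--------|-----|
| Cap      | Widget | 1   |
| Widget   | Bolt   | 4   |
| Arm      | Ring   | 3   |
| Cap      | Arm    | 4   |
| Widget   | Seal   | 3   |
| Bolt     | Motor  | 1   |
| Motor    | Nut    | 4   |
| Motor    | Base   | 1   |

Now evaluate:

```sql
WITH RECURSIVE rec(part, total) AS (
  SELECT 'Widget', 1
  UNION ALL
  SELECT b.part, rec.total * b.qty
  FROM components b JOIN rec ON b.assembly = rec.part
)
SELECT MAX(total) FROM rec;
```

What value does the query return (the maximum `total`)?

Base: (Widget, total=1).
Iteration 1: components of {Widget} -> Bolt = 1*4 = 4, Seal = 1*3 = 3.
Iteration 2: components of {Bolt,Seal} -> Motor = 4*1 = 4.
Iteration 3: components of {Motor} -> Base = 4*1 = 4, Nut = 4*4 = 16.
Iteration 4: no further components; recursion stops.
total values: 1, 4, 3, 4, 16, 4; the maximum is 16.

16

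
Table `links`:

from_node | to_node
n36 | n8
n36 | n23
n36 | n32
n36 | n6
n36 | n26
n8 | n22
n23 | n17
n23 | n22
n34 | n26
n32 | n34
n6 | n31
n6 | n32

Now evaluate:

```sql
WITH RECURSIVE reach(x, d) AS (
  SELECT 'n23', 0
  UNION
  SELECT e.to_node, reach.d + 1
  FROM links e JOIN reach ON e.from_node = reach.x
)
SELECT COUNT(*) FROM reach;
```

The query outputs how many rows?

Base: (n23, d=0).
Iteration 1: edges from {n23} -> (n17, d=1), (n22, d=1).
Iteration 2: no outgoing edges from {n17,n22}; recursion stops.
Total rows emitted: 3.

3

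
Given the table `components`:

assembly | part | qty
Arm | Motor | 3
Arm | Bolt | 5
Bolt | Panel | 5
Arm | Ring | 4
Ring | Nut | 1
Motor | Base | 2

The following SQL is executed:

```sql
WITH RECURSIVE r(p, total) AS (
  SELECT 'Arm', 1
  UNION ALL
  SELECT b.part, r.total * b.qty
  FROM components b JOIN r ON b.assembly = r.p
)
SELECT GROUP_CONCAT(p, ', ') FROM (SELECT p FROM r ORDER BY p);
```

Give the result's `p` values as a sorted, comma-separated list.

Base: (Arm, total=1).
Iteration 1: components of {Arm} -> Bolt = 1*5 = 5, Motor = 1*3 = 3, Ring = 1*4 = 4.
Iteration 2: components of {Bolt,Motor,Ring} -> Base = 3*2 = 6, Nut = 4*1 = 4, Panel = 5*5 = 25.
Iteration 3: no further components; recursion stops.

Arm, Base, Bolt, Motor, Nut, Panel, Ring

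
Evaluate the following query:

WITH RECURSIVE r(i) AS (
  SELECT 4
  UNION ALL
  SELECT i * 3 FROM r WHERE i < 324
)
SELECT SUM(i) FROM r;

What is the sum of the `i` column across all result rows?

Base: i=4.
Iteration 1: 4 < 324 holds -> i = 4 * 3 = 12.
Iteration 2: 12 < 324 holds -> i = 12 * 3 = 36.
Iteration 3: 36 < 324 holds -> i = 36 * 3 = 108.
Iteration 4: 108 < 324 holds -> i = 108 * 3 = 324.
Iteration 5: 324 < 324 fails; recursion stops.
SUM(i) = 4 + 12 + 36 + 108 + 324 = 484.

484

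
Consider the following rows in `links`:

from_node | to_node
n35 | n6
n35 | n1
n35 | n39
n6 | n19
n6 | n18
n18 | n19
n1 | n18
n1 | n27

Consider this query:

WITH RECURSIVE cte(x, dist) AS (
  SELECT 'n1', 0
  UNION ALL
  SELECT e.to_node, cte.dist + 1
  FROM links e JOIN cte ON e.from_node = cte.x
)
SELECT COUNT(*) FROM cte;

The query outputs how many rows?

Base: (n1, dist=0).
Iteration 1: edges from {n1} -> (n18, dist=1), (n27, dist=1).
Iteration 2: edges from {n18,n27} -> (n19, dist=2).
Iteration 3: no outgoing edges from {n19}; recursion stops.
Total rows emitted: 4.

4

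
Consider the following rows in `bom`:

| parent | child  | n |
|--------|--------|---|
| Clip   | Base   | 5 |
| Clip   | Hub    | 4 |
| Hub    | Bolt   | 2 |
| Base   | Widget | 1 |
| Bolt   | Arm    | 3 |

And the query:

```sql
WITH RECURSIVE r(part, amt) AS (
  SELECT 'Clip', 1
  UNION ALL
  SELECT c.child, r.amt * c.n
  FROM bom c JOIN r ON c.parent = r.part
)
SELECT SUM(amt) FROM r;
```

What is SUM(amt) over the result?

47

Base: (Clip, amt=1).
Iteration 1: components of {Clip} -> Base = 1*5 = 5, Hub = 1*4 = 4.
Iteration 2: components of {Base,Hub} -> Bolt = 4*2 = 8, Widget = 5*1 = 5.
Iteration 3: components of {Bolt,Widget} -> Arm = 8*3 = 24.
Iteration 4: no further components; recursion stops.
SUM(amt) = 1 + 5 + 4 + 5 + 8 + 24 = 47.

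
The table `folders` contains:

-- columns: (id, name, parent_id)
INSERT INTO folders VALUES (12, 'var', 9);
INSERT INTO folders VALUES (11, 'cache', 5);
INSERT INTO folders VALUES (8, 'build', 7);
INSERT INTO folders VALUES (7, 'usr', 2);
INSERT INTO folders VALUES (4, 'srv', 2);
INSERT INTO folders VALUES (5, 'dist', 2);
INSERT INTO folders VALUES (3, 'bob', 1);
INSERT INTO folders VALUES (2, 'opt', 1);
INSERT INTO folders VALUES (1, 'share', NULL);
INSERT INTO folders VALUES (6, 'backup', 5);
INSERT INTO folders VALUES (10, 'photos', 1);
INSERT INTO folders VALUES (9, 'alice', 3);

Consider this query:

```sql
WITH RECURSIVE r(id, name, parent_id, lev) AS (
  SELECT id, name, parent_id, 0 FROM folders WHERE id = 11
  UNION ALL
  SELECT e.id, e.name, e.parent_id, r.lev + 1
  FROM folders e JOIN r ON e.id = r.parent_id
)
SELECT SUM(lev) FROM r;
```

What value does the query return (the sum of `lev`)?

Base: id=11 (cache), parent_id=5, lev 0.
Iteration 1: join on id=5 -> dist (id 5, parent_id=2, lev 1).
Iteration 2: join on id=2 -> opt (id 2, parent_id=1, lev 2).
Iteration 3: join on id=1 -> share (id 1, parent_id=NULL, lev 3).
Iteration 4: parent_id is NULL; no match; recursion stops.
SUM(lev) = 0 + 1 + 2 + 3 = 6.

6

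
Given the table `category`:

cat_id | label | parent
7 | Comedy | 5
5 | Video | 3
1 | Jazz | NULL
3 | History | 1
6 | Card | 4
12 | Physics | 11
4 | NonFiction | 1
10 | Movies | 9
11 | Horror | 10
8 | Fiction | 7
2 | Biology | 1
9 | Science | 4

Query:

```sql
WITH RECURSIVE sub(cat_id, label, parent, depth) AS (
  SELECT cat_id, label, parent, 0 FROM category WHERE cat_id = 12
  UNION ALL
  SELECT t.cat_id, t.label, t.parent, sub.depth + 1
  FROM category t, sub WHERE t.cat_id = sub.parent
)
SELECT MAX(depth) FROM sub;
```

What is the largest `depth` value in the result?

5

Base: cat_id=12 (Physics), parent=11, depth 0.
Iteration 1: join on cat_id=11 -> Horror (id 11, parent=10, depth 1).
Iteration 2: join on cat_id=10 -> Movies (id 10, parent=9, depth 2).
Iteration 3: join on cat_id=9 -> Science (id 9, parent=4, depth 3).
Iteration 4: join on cat_id=4 -> NonFiction (id 4, parent=1, depth 4).
Iteration 5: join on cat_id=1 -> Jazz (id 1, parent=NULL, depth 5).
Iteration 6: parent is NULL; no match; recursion stops.
depth values: 0, 1, 2, 3, 4, 5; the maximum is 5.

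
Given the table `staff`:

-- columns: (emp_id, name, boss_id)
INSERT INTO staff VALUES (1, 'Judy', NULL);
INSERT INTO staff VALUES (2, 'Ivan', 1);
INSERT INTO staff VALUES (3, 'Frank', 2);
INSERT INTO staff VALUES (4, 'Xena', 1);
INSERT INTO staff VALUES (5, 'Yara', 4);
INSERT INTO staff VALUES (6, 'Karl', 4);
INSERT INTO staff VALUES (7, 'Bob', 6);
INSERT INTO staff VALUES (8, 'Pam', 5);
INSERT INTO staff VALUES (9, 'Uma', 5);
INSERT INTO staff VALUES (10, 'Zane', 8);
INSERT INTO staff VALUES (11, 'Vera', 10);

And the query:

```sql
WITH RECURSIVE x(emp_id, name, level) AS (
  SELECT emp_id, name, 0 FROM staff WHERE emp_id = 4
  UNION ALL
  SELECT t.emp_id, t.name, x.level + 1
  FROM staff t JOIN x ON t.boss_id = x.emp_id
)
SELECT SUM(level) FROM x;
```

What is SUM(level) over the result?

15

Base: emp_id=4 (Xena) at level 0.
Iteration 1: rows with boss_id in {4} -> Yara (id 5, level 1), Karl (id 6, level 1).
Iteration 2: rows with boss_id in {5,6} -> Bob (id 7, level 2), Pam (id 8, level 2), Uma (id 9, level 2).
Iteration 3: rows with boss_id in {7,8,9} -> Zane (id 10, level 3).
Iteration 4: rows with boss_id in {10} -> Vera (id 11, level 4).
Iteration 5: no rows with boss_id in {11}; recursion stops.
SUM(level) = 0 + 1 + 1 + 2 + 2 + 2 + 3 + 4 = 15.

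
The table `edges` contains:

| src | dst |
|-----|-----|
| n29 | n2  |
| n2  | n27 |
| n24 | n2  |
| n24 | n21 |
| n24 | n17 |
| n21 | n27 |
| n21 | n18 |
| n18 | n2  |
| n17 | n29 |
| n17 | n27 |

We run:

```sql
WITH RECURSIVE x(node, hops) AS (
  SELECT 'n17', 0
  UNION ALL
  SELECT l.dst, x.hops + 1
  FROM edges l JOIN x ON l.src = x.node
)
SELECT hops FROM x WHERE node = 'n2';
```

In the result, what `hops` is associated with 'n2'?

2

Base: (n17, hops=0).
Iteration 1: edges from {n17} -> (n27, hops=1), (n29, hops=1).
Iteration 2: edges from {n27,n29} -> (n2, hops=2).
Iteration 3: edges from {n2} -> (n27, hops=3).
Iteration 4: no outgoing edges from {n27}; recursion stops.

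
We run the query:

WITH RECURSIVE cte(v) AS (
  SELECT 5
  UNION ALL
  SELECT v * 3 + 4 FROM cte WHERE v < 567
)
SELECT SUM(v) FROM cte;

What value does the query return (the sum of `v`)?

2536

Base: v=5.
Iteration 1: 5 < 567 holds -> v = 5 * 3 + 4 = 19.
Iteration 2: 19 < 567 holds -> v = 19 * 3 + 4 = 61.
Iteration 3: 61 < 567 holds -> v = 61 * 3 + 4 = 187.
Iteration 4: 187 < 567 holds -> v = 187 * 3 + 4 = 565.
Iteration 5: 565 < 567 holds -> v = 565 * 3 + 4 = 1699.
Iteration 6: 1699 < 567 fails; recursion stops.
SUM(v) = 5 + 19 + 61 + 187 + 565 + 1699 = 2536.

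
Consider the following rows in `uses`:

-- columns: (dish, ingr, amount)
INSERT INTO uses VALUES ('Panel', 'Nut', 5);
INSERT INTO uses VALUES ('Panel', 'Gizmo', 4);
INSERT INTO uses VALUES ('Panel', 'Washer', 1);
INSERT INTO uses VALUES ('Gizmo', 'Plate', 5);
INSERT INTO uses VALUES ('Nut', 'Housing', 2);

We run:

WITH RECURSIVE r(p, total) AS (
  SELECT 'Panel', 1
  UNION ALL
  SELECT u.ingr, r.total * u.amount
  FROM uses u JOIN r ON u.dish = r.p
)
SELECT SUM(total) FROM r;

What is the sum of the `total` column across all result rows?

41

Base: (Panel, total=1).
Iteration 1: components of {Panel} -> Gizmo = 1*4 = 4, Nut = 1*5 = 5, Washer = 1*1 = 1.
Iteration 2: components of {Gizmo,Nut,Washer} -> Housing = 5*2 = 10, Plate = 4*5 = 20.
Iteration 3: no further components; recursion stops.
SUM(total) = 1 + 5 + 4 + 1 + 10 + 20 = 41.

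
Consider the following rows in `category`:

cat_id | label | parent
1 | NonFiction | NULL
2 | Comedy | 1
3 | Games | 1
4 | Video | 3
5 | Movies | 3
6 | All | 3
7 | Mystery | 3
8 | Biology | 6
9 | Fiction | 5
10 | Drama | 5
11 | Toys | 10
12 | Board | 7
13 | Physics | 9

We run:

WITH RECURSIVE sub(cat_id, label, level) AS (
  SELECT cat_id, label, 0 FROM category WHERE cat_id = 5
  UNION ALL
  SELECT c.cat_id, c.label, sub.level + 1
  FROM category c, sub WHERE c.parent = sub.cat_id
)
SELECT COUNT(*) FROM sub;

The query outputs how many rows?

5

Base: cat_id=5 (Movies) at level 0.
Iteration 1: rows with parent in {5} -> Fiction (id 9, level 1), Drama (id 10, level 1).
Iteration 2: rows with parent in {9,10} -> Toys (id 11, level 2), Physics (id 13, level 2).
Iteration 3: no rows with parent in {11,13}; recursion stops.
Total rows emitted: 5.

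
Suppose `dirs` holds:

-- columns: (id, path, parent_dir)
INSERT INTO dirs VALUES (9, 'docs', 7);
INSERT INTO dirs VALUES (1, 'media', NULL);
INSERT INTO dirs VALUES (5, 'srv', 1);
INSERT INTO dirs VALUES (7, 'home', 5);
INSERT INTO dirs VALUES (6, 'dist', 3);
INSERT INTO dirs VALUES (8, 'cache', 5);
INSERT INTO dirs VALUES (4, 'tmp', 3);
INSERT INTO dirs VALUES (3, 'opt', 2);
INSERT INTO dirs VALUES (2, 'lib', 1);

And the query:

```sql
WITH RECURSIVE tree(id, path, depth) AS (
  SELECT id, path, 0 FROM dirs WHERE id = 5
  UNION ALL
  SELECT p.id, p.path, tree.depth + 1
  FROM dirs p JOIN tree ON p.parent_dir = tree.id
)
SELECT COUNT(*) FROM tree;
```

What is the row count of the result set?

Base: id=5 (srv) at depth 0.
Iteration 1: rows with parent_dir in {5} -> home (id 7, depth 1), cache (id 8, depth 1).
Iteration 2: rows with parent_dir in {7,8} -> docs (id 9, depth 2).
Iteration 3: no rows with parent_dir in {9}; recursion stops.
Total rows emitted: 4.

4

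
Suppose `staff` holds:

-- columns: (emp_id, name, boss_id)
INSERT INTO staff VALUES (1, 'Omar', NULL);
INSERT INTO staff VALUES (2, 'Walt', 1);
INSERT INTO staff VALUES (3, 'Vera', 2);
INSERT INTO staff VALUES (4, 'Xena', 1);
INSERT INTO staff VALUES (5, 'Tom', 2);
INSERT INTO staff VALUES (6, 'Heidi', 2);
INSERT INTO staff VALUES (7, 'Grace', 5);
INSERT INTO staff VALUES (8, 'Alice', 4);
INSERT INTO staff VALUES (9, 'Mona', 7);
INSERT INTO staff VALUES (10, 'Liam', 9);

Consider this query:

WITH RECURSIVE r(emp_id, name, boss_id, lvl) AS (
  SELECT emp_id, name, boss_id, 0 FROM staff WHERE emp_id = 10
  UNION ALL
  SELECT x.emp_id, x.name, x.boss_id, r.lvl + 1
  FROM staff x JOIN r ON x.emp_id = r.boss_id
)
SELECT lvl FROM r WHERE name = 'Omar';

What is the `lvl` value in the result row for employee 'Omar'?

Base: emp_id=10 (Liam), boss_id=9, lvl 0.
Iteration 1: join on emp_id=9 -> Mona (id 9, boss_id=7, lvl 1).
Iteration 2: join on emp_id=7 -> Grace (id 7, boss_id=5, lvl 2).
Iteration 3: join on emp_id=5 -> Tom (id 5, boss_id=2, lvl 3).
Iteration 4: join on emp_id=2 -> Walt (id 2, boss_id=1, lvl 4).
Iteration 5: join on emp_id=1 -> Omar (id 1, boss_id=NULL, lvl 5).
Iteration 6: boss_id is NULL; no match; recursion stops.

5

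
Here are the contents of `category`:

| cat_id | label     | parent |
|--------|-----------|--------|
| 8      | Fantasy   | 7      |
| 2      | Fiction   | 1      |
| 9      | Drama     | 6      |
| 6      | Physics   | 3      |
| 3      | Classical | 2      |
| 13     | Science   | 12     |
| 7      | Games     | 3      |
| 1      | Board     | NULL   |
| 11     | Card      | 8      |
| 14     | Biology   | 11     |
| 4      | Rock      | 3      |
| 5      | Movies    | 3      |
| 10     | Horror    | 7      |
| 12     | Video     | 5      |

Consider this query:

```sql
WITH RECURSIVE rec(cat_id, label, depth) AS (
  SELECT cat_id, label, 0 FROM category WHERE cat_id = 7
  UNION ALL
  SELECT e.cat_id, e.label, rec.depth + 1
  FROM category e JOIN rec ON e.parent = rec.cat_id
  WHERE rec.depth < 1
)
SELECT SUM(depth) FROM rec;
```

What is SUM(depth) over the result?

Base: cat_id=7 (Games) at depth 0.
Iteration 1: rows with parent in {7} -> Fantasy (id 8, depth 1), Horror (id 10, depth 1).
Iteration 2: depth < 1 fails for all current rows; recursion stops.
SUM(depth) = 0 + 1 + 1 = 2.

2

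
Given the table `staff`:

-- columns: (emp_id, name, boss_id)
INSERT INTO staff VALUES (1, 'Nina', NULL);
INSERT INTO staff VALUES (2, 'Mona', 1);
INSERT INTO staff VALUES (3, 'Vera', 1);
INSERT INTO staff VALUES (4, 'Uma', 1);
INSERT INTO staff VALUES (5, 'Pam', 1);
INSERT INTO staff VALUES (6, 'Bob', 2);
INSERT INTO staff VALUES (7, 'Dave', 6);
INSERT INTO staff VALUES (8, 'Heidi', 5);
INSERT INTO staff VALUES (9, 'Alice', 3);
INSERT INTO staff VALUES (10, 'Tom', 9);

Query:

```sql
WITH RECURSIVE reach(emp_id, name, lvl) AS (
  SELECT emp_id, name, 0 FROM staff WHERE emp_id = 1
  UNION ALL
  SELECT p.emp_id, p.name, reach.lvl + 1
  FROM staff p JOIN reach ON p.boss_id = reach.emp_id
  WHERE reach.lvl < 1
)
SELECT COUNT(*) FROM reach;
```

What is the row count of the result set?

Base: emp_id=1 (Nina) at lvl 0.
Iteration 1: rows with boss_id in {1} -> Mona (id 2, lvl 1), Vera (id 3, lvl 1), Uma (id 4, lvl 1), Pam (id 5, lvl 1).
Iteration 2: lvl < 1 fails for all current rows; recursion stops.
Total rows emitted: 5.

5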